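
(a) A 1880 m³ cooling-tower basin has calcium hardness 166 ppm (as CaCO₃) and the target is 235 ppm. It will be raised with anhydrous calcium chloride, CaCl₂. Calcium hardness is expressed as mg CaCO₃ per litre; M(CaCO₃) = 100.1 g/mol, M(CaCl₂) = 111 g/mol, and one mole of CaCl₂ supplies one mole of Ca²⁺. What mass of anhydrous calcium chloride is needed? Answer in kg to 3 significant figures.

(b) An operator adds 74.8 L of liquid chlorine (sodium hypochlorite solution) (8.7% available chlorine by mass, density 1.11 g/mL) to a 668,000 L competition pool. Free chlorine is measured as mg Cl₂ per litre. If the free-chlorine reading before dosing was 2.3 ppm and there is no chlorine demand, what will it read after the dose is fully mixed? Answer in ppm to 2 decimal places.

(a) Volume: 1880 m³ = 1,880,000 L.
(a) Hardness to add: (235 − 166) = 69 mg/L as CaCO₃ × 1,880,000 L = 129,700 g as CaCO₃.
(a) Moles of Ca²⁺ (1 mol Ca²⁺ ≡ 1 mol CaCO₃): 129,700 / 100.1 g/mol = 1296 mol.
(a) Mass of CaCl₂: 1296 × 111 = 143,800 g.

(b) Mass of solution: 74.8 L × 1000 mL/L × 1.11 g/mL = 83,030 g.
(b) Available chlorine delivered: 83,030 g × 0.087 = 7223 g as Cl₂.
(b) Concentration rise: 7223 g / 668,000 L = 10.81 mg/L = 10.81 ppm.
(b) Final FC: 2.3 + 10.81 = 13.11 ppm.

(a) 144 kg; (b) 13.11 ppm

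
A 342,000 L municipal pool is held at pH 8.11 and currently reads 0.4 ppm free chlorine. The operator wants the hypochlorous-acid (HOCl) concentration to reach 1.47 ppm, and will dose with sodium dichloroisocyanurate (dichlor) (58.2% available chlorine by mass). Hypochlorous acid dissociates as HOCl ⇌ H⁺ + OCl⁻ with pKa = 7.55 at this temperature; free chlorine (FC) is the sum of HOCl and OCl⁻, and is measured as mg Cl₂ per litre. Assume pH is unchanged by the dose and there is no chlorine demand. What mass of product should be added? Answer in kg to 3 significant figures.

3.77 kg

[OCl⁻]/[HOCl] = 10^(pH − pKa) = 10^(8.11 − 7.55) = 3.631; fraction as HOCl = 1/(1 + 3.631) = 0.2159.
Free chlorine required for 1.47 ppm HOCl: 1.47 / 0.2159 = 6.807 ppm.
FC to add: 6.807 − 0.4 = 6.407 mg/L as Cl₂.
Cl₂ equivalent: 6.407 mg/L × 342,000 L = 2191 g.
Product at 58.2% available Cl: 2191 / 0.582 = 3765 g.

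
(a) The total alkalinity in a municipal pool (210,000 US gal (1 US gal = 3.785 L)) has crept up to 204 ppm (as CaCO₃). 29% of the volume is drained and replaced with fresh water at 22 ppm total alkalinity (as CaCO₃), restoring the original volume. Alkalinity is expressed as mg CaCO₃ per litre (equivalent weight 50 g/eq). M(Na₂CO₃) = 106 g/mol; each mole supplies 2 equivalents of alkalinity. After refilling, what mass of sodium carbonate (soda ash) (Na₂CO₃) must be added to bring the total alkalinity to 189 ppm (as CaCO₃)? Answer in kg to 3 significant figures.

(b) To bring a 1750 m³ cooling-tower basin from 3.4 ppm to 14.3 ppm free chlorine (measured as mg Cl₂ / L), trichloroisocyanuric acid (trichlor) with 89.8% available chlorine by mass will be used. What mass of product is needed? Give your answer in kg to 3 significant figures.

(a) Volume: 210,000 US gal × 3.785 L/gal = 794,850 L.
(a) After draining 29% and refilling: 204 × 0.71 + 22 × 0.29 = 151.22 ppm.
(a) Deficit to target: 189 − 151.22 = 37.78 mg/L.
(a) As CaCO₃: 37.78 mg/L × 794,850 L = 30,030 g; ÷ 50 g/eq ÷ 2 = 300.3 mol Na₂CO₃.
(a) Mass: 300.3 × 106 = 31,830 g.

(b) Volume: 1750 m³ = 1,750,000 L.
(b) Chlorine deficit: 14.3 − 3.4 = 10.9 ppm = 10.9 mg/L as Cl₂.
(b) Cl₂ equivalent needed: 10.9 mg/L × 1,750,000 L = 19,080,000 mg = 19,080 g.
(b) Product at 89.8% available chlorine: 19,080 / 0.898 = 21,240 g.

(a) 31.8 kg; (b) 21.2 kg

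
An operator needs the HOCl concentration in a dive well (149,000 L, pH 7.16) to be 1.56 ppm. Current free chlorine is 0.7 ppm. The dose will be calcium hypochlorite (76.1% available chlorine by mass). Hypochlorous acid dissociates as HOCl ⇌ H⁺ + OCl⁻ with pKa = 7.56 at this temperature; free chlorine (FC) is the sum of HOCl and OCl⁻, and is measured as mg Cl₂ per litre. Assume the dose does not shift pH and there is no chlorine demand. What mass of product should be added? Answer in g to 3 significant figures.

290 g

[OCl⁻]/[HOCl] = 10^(pH − pKa) = 10^(7.16 − 7.56) = 0.3981; fraction as HOCl = 1/(1 + 0.3981) = 0.7153.
Free chlorine required for 1.56 ppm HOCl: 1.56 / 0.7153 = 2.181 ppm.
FC to add: 2.181 − 0.7 = 1.481 mg/L as Cl₂.
Cl₂ equivalent: 1.481 mg/L × 149,000 L = 220.7 g.
Product at 76.1% available Cl: 220.7 / 0.761 = 290 g.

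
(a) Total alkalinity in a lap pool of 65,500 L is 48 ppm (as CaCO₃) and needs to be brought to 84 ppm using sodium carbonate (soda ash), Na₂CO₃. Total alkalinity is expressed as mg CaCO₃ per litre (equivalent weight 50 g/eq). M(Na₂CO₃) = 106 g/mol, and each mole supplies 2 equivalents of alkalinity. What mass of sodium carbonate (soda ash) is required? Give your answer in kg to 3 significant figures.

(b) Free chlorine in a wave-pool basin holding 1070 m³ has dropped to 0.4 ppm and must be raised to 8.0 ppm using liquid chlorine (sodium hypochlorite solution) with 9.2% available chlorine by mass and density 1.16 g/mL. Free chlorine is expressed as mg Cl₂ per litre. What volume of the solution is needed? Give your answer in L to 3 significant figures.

(a) 2.50 kg; (b) 76.2 L

(a) Alkalinity to add: (84 − 48) = 36 mg/L as CaCO₃ × 65,500 L = 2358 g as CaCO₃.
(a) Equivalents: 2358 g ÷ 50 g/eq = 47.16 eq.
(a) Each mole of Na₂CO₃ supplies 2 eq, so 47.16 / 2 = 23.58 mol.
(a) Mass: 23.58 mol × 106 g/mol = 2499 g.

(b) Volume: 1070 m³ = 1,070,000 L.
(b) Chlorine deficit: 8.0 − 0.4 = 7.6 ppm = 7.6 mg/L as Cl₂.
(b) Cl₂ equivalent needed: 7.6 mg/L × 1,070,000 L = 8,132,000 mg = 8132 g.
(b) Product at 9.2% available chlorine: 8132 / 0.092 = 88,390 g.
(b) Volume at density 1.16 g/mL: 88,390 g ÷ 1.16 g/mL = 76,200 mL.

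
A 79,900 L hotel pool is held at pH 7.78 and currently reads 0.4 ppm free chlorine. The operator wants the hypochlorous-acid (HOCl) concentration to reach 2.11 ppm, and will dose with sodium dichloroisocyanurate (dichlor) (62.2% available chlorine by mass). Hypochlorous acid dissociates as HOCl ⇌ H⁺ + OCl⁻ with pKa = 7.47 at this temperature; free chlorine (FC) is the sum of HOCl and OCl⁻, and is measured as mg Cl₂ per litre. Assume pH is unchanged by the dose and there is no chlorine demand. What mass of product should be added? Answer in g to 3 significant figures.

773 g

[OCl⁻]/[HOCl] = 10^(pH − pKa) = 10^(7.78 − 7.47) = 2.042; fraction as HOCl = 1/(1 + 2.042) = 0.3288.
Free chlorine required for 2.11 ppm HOCl: 2.11 / 0.3288 = 6.418 ppm.
FC to add: 6.418 − 0.4 = 6.018 mg/L as Cl₂.
Cl₂ equivalent: 6.018 mg/L × 79,900 L = 480.8 g.
Product at 62.2% available Cl: 480.8 / 0.622 = 773.1 g.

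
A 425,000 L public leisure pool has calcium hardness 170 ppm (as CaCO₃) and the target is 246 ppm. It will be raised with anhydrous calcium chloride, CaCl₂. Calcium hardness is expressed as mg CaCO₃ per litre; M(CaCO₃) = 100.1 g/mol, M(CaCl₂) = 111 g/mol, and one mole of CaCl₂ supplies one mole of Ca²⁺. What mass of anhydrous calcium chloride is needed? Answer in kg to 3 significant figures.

35.8 kg

Hardness to add: (246 − 170) = 76 mg/L as CaCO₃ × 425,000 L = 32,300 g as CaCO₃.
Moles of Ca²⁺ (1 mol Ca²⁺ ≡ 1 mol CaCO₃): 32,300 / 100.1 g/mol = 322.7 mol.
Mass of CaCl₂: 322.7 × 111 = 35,820 g.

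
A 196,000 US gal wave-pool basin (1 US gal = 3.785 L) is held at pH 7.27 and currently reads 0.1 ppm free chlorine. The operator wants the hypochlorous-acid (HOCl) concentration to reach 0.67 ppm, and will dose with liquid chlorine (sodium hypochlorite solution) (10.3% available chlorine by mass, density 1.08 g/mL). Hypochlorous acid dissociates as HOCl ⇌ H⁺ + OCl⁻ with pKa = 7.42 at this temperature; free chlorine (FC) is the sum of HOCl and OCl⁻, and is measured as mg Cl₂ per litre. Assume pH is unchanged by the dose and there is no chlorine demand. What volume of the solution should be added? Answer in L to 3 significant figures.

Volume: 196,000 US gal × 3.785 L/gal = 741,860 L.
[OCl⁻]/[HOCl] = 10^(pH − pKa) = 10^(7.27 − 7.42) = 0.7079; fraction as HOCl = 1/(1 + 0.7079) = 0.5855.
Free chlorine required for 0.67 ppm HOCl: 0.67 / 0.5855 = 1.144 ppm.
FC to add: 1.144 − 0.1 = 1.044 mg/L as Cl₂.
Cl₂ equivalent: 1.044 mg/L × 741,860 L = 774.7 g.
Product at 10.3% available Cl: 774.7 / 0.103 = 7522 g.
Volume: 7522 g ÷ 1.08 g/mL = 6965 mL.

6.96 L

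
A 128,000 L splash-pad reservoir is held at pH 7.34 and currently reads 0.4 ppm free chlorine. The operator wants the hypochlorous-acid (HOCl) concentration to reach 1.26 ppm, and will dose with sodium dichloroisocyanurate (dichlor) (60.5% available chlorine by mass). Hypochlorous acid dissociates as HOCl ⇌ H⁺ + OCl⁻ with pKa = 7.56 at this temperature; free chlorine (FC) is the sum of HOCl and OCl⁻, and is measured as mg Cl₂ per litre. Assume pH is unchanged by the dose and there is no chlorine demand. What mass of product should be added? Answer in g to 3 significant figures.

[OCl⁻]/[HOCl] = 10^(pH − pKa) = 10^(7.34 − 7.56) = 0.6026; fraction as HOCl = 1/(1 + 0.6026) = 0.624.
Free chlorine required for 1.26 ppm HOCl: 1.26 / 0.624 = 2.019 ppm.
FC to add: 2.019 − 0.4 = 1.619 mg/L as Cl₂.
Cl₂ equivalent: 1.619 mg/L × 128,000 L = 207.3 g.
Product at 60.5% available Cl: 207.3 / 0.605 = 342.6 g.

343 g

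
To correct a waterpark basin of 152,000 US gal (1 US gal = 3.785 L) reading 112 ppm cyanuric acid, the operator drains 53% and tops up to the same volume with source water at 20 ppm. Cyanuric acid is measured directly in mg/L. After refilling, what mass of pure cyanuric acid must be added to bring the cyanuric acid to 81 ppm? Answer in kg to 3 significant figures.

10.2 kg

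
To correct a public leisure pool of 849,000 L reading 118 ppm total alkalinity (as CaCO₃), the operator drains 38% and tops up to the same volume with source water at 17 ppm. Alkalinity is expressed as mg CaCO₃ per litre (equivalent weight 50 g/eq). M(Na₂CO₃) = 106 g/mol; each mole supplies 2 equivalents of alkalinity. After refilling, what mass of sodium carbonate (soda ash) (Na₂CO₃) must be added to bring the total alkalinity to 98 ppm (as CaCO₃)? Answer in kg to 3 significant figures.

16.5 kg

After draining 38% and refilling: 118 × 0.62 + 17 × 0.38 = 79.62 ppm.
Deficit to target: 98 − 79.62 = 18.38 mg/L.
As CaCO₃: 18.38 mg/L × 849,000 L = 15,600 g; ÷ 50 g/eq ÷ 2 = 156 mol Na₂CO₃.
Mass: 156 × 106 = 16,540 g.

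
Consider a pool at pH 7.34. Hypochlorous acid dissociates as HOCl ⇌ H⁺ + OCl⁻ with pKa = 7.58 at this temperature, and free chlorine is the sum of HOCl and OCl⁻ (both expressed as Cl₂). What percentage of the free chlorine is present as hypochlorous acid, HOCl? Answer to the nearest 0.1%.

[OCl⁻]/[HOCl] = 10^(pH − pKa) = 10^(7.34 − 7.58) = 10^-0.24 = 0.5754.
Fraction as HOCl = 1 / (1 + 0.5754) = 0.6347.

63.5%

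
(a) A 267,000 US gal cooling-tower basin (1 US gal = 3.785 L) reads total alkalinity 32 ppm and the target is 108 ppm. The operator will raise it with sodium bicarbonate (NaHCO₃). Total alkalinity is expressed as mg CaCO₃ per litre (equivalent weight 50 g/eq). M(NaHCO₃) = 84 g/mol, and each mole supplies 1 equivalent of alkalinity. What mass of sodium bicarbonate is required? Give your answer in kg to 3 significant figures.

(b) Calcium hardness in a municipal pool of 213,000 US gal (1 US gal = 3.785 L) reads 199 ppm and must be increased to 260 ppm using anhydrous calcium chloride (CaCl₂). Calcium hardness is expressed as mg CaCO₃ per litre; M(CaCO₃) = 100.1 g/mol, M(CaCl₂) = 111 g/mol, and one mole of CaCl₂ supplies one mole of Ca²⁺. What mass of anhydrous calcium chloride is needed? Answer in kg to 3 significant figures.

(a) Volume: 267,000 US gal × 3.785 L/gal = 1,010,595 L.
(a) Alkalinity to add: (108 − 32) = 76 mg/L as CaCO₃ × 1,010,595 L = 76,810 g as CaCO₃.
(a) Equivalents: 76,810 g ÷ 50 g/eq = 1536 eq.
(a) NaHCO₃ supplies 1 eq per mole → 1536 mol.
(a) Mass: 1536 mol × 84 g/mol = 129,000 g.

(b) Volume: 213,000 US gal × 3.785 L/gal = 806,205 L.
(b) Hardness to add: (260 − 199) = 61 mg/L as CaCO₃ × 806,205 L = 49,180 g as CaCO₃.
(b) Moles of Ca²⁺ (1 mol Ca²⁺ ≡ 1 mol CaCO₃): 49,180 / 100.1 g/mol = 491.3 mol.
(b) Mass of CaCl₂: 491.3 × 111 = 54,530 g.

(a) 129 kg; (b) 54.5 kg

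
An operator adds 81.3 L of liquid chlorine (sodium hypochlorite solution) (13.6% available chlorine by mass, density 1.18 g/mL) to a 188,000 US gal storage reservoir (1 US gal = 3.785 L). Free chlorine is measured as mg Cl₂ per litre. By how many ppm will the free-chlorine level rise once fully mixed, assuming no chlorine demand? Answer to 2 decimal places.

18.34 ppm

Volume: 188,000 US gal × 3.785 L/gal = 711,580 L.
Mass of solution: 81.3 L × 1000 mL/L × 1.18 g/mL = 95,930 g.
Available chlorine delivered: 95,930 g × 0.136 = 13,050 g as Cl₂.
Concentration rise: 13,050 g / 711,580 L = 18.34 mg/L = 18.34 ppm.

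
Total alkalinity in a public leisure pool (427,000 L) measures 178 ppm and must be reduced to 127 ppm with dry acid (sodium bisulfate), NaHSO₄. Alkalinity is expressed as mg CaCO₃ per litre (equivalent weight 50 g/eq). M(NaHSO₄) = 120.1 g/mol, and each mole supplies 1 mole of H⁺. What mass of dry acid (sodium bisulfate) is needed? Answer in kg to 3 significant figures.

Alkalinity to neutralize: (178 − 127) = 51 mg/L as CaCO₃ × 427,000 L = 21,780 g as CaCO₃.
Equivalents of H⁺ required: 21,780 ÷ 50 g/eq = 435.5 eq = 435.5 mol NaHSO₄.
Mass of NaHSO₄: 435.5 × 120.1 = 52,310 g.

52.3 kg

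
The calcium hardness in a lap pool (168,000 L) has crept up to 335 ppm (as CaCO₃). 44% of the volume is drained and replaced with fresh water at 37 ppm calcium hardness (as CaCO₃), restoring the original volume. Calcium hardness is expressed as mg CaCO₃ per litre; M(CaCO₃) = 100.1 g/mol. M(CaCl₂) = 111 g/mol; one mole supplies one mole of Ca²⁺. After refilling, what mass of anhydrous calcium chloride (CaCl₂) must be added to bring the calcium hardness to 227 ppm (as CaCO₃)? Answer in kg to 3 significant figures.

4.31 kg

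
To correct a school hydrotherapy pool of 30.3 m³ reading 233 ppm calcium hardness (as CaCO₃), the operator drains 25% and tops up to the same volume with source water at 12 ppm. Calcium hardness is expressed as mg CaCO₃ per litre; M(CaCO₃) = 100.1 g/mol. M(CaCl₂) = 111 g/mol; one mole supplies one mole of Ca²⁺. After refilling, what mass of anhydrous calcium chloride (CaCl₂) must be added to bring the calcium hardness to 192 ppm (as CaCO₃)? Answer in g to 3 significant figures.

479 g

Volume: 30.3 m³ = 30,300 L.
After draining 25% and refilling: 233 × 0.75 + 12 × 0.25 = 177.75 ppm.
Deficit to target: 192 − 177.75 = 14.25 mg/L.
As CaCO₃: 14.25 mg/L × 30,300 L = 431.8 g; ÷ 100.1 = 4.313 mol Ca²⁺.
Mass: 4.313 × 111 = 478.8 g.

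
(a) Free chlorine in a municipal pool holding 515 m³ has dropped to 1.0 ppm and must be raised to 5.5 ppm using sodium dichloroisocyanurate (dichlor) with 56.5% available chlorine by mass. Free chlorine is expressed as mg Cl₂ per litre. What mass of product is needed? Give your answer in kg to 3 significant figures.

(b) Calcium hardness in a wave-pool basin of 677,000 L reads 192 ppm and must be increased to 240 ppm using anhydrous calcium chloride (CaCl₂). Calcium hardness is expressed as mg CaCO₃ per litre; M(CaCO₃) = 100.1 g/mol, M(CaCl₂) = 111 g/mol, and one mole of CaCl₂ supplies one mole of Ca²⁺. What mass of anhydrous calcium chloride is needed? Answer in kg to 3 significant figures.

(a) Volume: 515 m³ = 515,000 L.
(a) Chlorine deficit: 5.5 − 1.0 = 4.5 ppm = 4.5 mg/L as Cl₂.
(a) Cl₂ equivalent needed: 4.5 mg/L × 515,000 L = 2,318,000 mg = 2318 g.
(a) Product at 56.5% available chlorine: 2318 / 0.565 = 4102 g.

(b) Hardness to add: (240 − 192) = 48 mg/L as CaCO₃ × 677,000 L = 32,500 g as CaCO₃.
(b) Moles of Ca²⁺ (1 mol Ca²⁺ ≡ 1 mol CaCO₃): 32,500 / 100.1 g/mol = 324.6 mol.
(b) Mass of CaCl₂: 324.6 × 111 = 36,030 g.

(a) 4.10 kg; (b) 36.0 kg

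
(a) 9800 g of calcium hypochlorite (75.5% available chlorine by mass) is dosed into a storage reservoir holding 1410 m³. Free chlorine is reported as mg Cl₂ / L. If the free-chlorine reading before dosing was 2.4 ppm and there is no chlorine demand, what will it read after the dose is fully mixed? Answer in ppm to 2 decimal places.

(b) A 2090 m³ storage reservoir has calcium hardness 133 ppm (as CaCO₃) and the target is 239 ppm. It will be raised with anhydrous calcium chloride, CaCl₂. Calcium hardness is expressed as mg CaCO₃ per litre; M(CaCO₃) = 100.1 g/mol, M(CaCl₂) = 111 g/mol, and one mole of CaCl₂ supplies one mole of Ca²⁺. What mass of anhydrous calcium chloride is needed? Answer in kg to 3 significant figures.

(a) Volume: 1410 m³ = 1,410,000 L.
(a) Available chlorine delivered: 9800 g × 0.755 = 7399 g as Cl₂.
(a) Concentration rise: 7399 g / 1,410,000 L = 5.248 mg/L = 5.25 ppm.
(a) Final FC: 2.4 + 5.25 = 7.65 ppm.

(b) Volume: 2090 m³ = 2,090,000 L.
(b) Hardness to add: (239 − 133) = 106 mg/L as CaCO₃ × 2,090,000 L = 221,500 g as CaCO₃.
(b) Moles of Ca²⁺ (1 mol Ca²⁺ ≡ 1 mol CaCO₃): 221,500 / 100.1 g/mol = 2213 mol.
(b) Mass of CaCl₂: 2213 × 111 = 245,700 g.

(a) 7.65 ppm; (b) 246 kg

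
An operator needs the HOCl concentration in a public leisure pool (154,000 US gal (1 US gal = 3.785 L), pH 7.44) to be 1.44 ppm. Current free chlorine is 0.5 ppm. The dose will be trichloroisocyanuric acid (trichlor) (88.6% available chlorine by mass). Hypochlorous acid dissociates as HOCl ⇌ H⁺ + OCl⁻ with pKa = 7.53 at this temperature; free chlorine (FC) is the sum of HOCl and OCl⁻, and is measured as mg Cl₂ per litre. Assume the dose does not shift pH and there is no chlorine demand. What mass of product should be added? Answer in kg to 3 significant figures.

Volume: 154,000 US gal × 3.785 L/gal = 582,890 L.
[OCl⁻]/[HOCl] = 10^(pH − pKa) = 10^(7.44 − 7.53) = 0.8128; fraction as HOCl = 1/(1 + 0.8128) = 0.5516.
Free chlorine required for 1.44 ppm HOCl: 1.44 / 0.5516 = 2.61 ppm.
FC to add: 2.61 − 0.5 = 2.11 mg/L as Cl₂.
Cl₂ equivalent: 2.11 mg/L × 582,890 L = 1230 g.
Product at 88.6% available Cl: 1230 / 0.886 = 1388 g.

1.39 kg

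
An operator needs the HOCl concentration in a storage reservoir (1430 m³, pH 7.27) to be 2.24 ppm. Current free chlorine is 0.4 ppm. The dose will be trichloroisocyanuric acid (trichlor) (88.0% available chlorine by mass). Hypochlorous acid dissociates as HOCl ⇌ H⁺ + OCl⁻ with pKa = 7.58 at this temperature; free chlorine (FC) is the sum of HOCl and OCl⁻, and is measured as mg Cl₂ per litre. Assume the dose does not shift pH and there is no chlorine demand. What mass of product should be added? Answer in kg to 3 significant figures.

Volume: 1430 m³ = 1,430,000 L.
[OCl⁻]/[HOCl] = 10^(pH − pKa) = 10^(7.27 − 7.58) = 0.4898; fraction as HOCl = 1/(1 + 0.4898) = 0.6712.
Free chlorine required for 2.24 ppm HOCl: 2.24 / 0.6712 = 3.337 ppm.
FC to add: 3.337 − 0.4 = 2.937 mg/L as Cl₂.
Cl₂ equivalent: 2.937 mg/L × 1,430,000 L = 4200 g.
Product at 88.0% available Cl: 4200 / 0.88 = 4773 g.

4.77 kg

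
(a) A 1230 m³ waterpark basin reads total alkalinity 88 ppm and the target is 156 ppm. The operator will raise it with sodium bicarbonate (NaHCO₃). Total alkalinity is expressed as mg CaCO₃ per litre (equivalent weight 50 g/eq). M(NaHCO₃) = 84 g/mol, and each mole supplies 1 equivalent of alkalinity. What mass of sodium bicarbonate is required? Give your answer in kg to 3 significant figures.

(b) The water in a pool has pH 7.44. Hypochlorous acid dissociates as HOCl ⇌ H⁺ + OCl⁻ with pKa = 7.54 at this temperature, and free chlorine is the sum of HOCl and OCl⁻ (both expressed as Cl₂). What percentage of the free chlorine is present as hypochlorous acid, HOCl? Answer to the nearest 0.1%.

(a) 141 kg; (b) 55.7%

(a) Volume: 1230 m³ = 1,230,000 L.
(a) Alkalinity to add: (156 − 88) = 68 mg/L as CaCO₃ × 1,230,000 L = 83,640 g as CaCO₃.
(a) Equivalents: 83,640 g ÷ 50 g/eq = 1673 eq.
(a) NaHCO₃ supplies 1 eq per mole → 1673 mol.
(a) Mass: 1673 mol × 84 g/mol = 140,500 g.

(b) [OCl⁻]/[HOCl] = 10^(pH − pKa) = 10^(7.44 − 7.54) = 10^-0.10 = 0.7943.
(b) Fraction as HOCl = 1 / (1 + 0.7943) = 0.5573.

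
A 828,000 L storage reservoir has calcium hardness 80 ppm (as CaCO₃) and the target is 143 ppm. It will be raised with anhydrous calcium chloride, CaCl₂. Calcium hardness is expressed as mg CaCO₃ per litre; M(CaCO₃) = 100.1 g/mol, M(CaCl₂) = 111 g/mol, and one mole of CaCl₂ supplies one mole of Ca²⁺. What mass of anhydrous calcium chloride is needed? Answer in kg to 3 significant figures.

57.8 kg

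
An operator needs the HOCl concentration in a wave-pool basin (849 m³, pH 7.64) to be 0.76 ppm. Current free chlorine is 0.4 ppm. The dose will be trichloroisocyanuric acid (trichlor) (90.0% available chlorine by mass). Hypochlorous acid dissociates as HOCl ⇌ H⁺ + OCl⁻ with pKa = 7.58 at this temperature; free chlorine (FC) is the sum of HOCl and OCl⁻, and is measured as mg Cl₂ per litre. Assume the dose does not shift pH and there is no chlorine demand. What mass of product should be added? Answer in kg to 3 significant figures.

1.16 kg

Volume: 849 m³ = 849,000 L.
[OCl⁻]/[HOCl] = 10^(pH − pKa) = 10^(7.64 − 7.58) = 1.148; fraction as HOCl = 1/(1 + 1.148) = 0.4655.
Free chlorine required for 0.76 ppm HOCl: 0.76 / 0.4655 = 1.633 ppm.
FC to add: 1.633 − 0.4 = 1.233 mg/L as Cl₂.
Cl₂ equivalent: 1.233 mg/L × 849,000 L = 1046 g.
Product at 90.0% available Cl: 1046 / 0.9 = 1163 g.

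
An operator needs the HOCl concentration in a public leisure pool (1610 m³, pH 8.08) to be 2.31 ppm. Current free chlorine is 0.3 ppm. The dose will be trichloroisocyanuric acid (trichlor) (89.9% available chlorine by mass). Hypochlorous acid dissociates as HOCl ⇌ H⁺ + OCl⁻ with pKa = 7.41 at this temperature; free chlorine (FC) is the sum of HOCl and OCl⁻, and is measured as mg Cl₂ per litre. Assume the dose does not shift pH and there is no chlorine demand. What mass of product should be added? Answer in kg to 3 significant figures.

22.9 kg

Volume: 1610 m³ = 1,610,000 L.
[OCl⁻]/[HOCl] = 10^(pH − pKa) = 10^(8.08 − 7.41) = 4.677; fraction as HOCl = 1/(1 + 4.677) = 0.1761.
Free chlorine required for 2.31 ppm HOCl: 2.31 / 0.1761 = 13.11 ppm.
FC to add: 13.11 − 0.3 = 12.81 mg/L as Cl₂.
Cl₂ equivalent: 12.81 mg/L × 1,610,000 L = 20,630 g.
Product at 89.9% available Cl: 20,630 / 0.899 = 22,950 g.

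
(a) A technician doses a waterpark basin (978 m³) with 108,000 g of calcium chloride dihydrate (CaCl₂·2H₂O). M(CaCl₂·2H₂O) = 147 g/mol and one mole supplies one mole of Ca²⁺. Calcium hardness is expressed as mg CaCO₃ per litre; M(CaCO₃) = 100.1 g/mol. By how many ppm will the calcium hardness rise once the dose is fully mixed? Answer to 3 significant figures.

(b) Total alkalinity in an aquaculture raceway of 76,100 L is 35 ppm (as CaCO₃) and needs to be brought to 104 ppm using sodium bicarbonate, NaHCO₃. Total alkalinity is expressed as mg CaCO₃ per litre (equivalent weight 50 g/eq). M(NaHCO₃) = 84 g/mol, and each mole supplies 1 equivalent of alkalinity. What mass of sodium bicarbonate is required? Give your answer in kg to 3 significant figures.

(a) 75.2 ppm; (b) 8.82 kg

(a) Volume: 978 m³ = 978,000 L.
(a) Moles of Ca²⁺: 108,000 g ÷ 147 g/mol = 734.7 mol.
(a) As CaCO₃: 734.7 mol × 100.1 g/mol = 73,540 g.
(a) Rise: 73,540 g / 978,000 L × 1000 = 75.2 mg/L.

(b) Alkalinity to add: (104 − 35) = 69 mg/L as CaCO₃ × 76,100 L = 5251 g as CaCO₃.
(b) Equivalents: 5251 g ÷ 50 g/eq = 105 eq.
(b) NaHCO₃ supplies 1 eq per mole → 105 mol.
(b) Mass: 105 mol × 84 g/mol = 8822 g.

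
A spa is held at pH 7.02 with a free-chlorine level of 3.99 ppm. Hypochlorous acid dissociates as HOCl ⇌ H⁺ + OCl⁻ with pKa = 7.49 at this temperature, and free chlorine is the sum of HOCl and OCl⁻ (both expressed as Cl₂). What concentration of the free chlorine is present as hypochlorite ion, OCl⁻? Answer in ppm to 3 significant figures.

1.01 ppm

[OCl⁻]/[HOCl] = 10^(pH − pKa) = 10^(7.02 − 7.49) = 10^-0.47 = 0.3388.
Fraction as HOCl = 1 / (1 + 0.3388) = 0.7469.
OCl⁻ = (1 − 0.7469) × 3.99 ppm = 1.01 ppm.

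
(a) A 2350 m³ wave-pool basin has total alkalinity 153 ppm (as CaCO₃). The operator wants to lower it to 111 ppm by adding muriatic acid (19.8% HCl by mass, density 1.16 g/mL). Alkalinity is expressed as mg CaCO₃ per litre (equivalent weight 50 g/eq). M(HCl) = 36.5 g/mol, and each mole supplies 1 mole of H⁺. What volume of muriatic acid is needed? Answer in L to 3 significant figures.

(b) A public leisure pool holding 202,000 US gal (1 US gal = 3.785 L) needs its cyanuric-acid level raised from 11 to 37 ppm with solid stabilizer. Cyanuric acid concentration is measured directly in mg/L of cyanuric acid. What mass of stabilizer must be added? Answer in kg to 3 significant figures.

(a) Volume: 2350 m³ = 2,350,000 L.
(a) Alkalinity to neutralize: (153 − 111) = 42 mg/L as CaCO₃ × 2,350,000 L = 98,700 g as CaCO₃.
(a) Equivalents of H⁺ required: 98,700 ÷ 50 g/eq = 1974 eq = 1974 mol HCl.
(a) Mass of HCl: 1974 × 36.5 = 72,050 g.
(a) Mass of 19.8% solution: 72,050 / 0.198 = 363,900 g.
(a) Volume: 363,900 g ÷ 1.16 g/mL = 313,700 mL.

(b) Volume: 202,000 US gal × 3.785 L/gal = 764,570 L.
(b) CYA to add: (37 − 11) = 26 mg/L × 764,570 L = 19,880 g cyanuric acid.

(a) 314 L; (b) 19.9 kg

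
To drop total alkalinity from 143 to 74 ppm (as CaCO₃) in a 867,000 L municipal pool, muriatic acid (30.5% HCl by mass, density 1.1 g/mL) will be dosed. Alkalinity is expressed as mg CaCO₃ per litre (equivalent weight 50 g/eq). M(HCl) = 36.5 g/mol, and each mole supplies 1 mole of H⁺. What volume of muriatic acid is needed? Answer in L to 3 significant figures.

Alkalinity to neutralize: (143 − 74) = 69 mg/L as CaCO₃ × 867,000 L = 59,820 g as CaCO₃.
Equivalents of H⁺ required: 59,820 ÷ 50 g/eq = 1196 eq = 1196 mol HCl.
Mass of HCl: 1196 × 36.5 = 43,670 g.
Mass of 30.5% solution: 43,670 / 0.305 = 143,200 g.
Volume: 143,200 g ÷ 1.1 g/mL = 130,200 mL.

130 L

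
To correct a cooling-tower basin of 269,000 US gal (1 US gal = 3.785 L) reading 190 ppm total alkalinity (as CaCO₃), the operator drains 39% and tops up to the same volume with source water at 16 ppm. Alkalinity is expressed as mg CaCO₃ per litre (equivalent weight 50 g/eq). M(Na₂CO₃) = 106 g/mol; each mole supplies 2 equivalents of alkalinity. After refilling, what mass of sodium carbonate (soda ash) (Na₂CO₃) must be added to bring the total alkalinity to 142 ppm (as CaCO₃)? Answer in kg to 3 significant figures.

Volume: 269,000 US gal × 3.785 L/gal = 1,018,165 L.
After draining 39% and refilling: 190 × 0.61 + 16 × 0.39 = 122.14 ppm.
Deficit to target: 142 − 122.14 = 19.86 mg/L.
As CaCO₃: 19.86 mg/L × 1,018,165 L = 20,220 g; ÷ 50 g/eq ÷ 2 = 202.2 mol Na₂CO₃.
Mass: 202.2 × 106 = 21,430 g.

21.4 kg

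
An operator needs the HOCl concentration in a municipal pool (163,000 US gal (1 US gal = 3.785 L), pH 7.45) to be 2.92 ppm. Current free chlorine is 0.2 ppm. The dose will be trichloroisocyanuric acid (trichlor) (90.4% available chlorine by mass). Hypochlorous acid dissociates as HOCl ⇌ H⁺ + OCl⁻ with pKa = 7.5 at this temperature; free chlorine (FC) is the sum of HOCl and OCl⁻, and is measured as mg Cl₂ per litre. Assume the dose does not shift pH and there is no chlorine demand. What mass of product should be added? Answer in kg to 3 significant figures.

Volume: 163,000 US gal × 3.785 L/gal = 616,955 L.
[OCl⁻]/[HOCl] = 10^(pH − pKa) = 10^(7.45 − 7.5) = 0.8913; fraction as HOCl = 1/(1 + 0.8913) = 0.5288.
Free chlorine required for 2.92 ppm HOCl: 2.92 / 0.5288 = 5.522 ppm.
FC to add: 5.522 − 0.2 = 5.322 mg/L as Cl₂.
Cl₂ equivalent: 5.322 mg/L × 616,955 L = 3284 g.
Product at 90.4% available Cl: 3284 / 0.904 = 3632 g.

3.63 kg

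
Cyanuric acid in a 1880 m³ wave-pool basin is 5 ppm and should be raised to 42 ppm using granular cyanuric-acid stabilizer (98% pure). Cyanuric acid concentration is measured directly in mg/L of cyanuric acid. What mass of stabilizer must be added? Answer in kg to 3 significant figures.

71.0 kg

Volume: 1880 m³ = 1,880,000 L.
CYA to add: (42 − 5) = 37 mg/L × 1,880,000 L = 69,560 g cyanuric acid.
At 98% purity: 69,560 / 0.98 = 70,980 g product.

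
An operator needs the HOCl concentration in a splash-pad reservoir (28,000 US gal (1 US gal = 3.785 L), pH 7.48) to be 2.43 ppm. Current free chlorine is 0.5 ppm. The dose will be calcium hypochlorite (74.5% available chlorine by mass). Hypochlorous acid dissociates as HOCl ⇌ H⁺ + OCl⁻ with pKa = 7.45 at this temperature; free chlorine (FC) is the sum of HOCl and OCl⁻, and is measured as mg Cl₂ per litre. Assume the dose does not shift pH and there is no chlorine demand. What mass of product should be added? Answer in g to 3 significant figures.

Volume: 28,000 US gal × 3.785 L/gal = 105,980 L.
[OCl⁻]/[HOCl] = 10^(pH − pKa) = 10^(7.48 − 7.45) = 1.072; fraction as HOCl = 1/(1 + 1.072) = 0.4827.
Free chlorine required for 2.43 ppm HOCl: 2.43 / 0.4827 = 5.034 ppm.
FC to add: 5.034 − 0.5 = 4.534 mg/L as Cl₂.
Cl₂ equivalent: 4.534 mg/L × 105,980 L = 480.5 g.
Product at 74.5% available Cl: 480.5 / 0.745 = 645 g.

645 g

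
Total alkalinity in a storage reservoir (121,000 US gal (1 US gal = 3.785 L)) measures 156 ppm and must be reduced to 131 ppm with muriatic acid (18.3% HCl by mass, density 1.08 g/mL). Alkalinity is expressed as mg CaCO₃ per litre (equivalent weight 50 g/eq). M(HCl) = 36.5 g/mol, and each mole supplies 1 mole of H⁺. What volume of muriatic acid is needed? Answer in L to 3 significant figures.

Volume: 121,000 US gal × 3.785 L/gal = 457,985 L.
Alkalinity to neutralize: (156 − 131) = 25 mg/L as CaCO₃ × 457,985 L = 11,450 g as CaCO₃.
Equivalents of H⁺ required: 11,450 ÷ 50 g/eq = 229 eq = 229 mol HCl.
Mass of HCl: 229 × 36.5 = 8358 g.
Mass of 18.3% solution: 8358 / 0.183 = 45,670 g.
Volume: 45,670 g ÷ 1.08 g/mL = 42,290 mL.

42.3 L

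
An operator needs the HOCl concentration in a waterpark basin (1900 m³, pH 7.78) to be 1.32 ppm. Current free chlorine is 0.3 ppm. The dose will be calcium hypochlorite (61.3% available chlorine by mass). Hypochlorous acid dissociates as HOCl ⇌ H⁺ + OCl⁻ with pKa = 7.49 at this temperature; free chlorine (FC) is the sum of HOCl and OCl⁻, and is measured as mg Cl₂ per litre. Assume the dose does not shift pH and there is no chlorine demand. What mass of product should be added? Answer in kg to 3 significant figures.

11.1 kg

Volume: 1900 m³ = 1,900,000 L.
[OCl⁻]/[HOCl] = 10^(pH − pKa) = 10^(7.78 − 7.49) = 1.95; fraction as HOCl = 1/(1 + 1.95) = 0.339.
Free chlorine required for 1.32 ppm HOCl: 1.32 / 0.339 = 3.894 ppm.
FC to add: 3.894 − 0.3 = 3.594 mg/L as Cl₂.
Cl₂ equivalent: 3.594 mg/L × 1,900,000 L = 6828 g.
Product at 61.3% available Cl: 6828 / 0.613 = 11,140 g.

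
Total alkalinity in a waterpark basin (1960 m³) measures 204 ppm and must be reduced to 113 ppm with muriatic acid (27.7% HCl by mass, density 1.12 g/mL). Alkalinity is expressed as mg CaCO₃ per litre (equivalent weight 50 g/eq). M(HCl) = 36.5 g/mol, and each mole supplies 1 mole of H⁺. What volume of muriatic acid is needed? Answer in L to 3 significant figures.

420 L

Volume: 1960 m³ = 1,960,000 L.
Alkalinity to neutralize: (204 − 113) = 91 mg/L as CaCO₃ × 1,960,000 L = 178,400 g as CaCO₃.
Equivalents of H⁺ required: 178,400 ÷ 50 g/eq = 3567 eq = 3567 mol HCl.
Mass of HCl: 3567 × 36.5 = 130,200 g.
Mass of 27.7% solution: 130,200 / 0.277 = 470,000 g.
Volume: 470,000 g ÷ 1.12 g/mL = 419,700 mL.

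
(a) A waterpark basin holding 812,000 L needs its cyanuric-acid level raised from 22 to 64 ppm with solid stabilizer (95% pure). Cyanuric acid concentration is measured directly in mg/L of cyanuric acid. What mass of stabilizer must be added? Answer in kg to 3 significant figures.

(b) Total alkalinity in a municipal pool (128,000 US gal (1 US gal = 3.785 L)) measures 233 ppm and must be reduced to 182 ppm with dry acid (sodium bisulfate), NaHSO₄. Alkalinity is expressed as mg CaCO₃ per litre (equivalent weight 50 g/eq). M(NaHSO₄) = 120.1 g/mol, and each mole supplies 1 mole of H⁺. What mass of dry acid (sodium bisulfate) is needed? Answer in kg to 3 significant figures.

(a) 35.9 kg; (b) 59.3 kg

(a) CYA to add: (64 − 22) = 42 mg/L × 812,000 L = 34,100 g cyanuric acid.
(a) At 95% purity: 34,100 / 0.95 = 35,900 g product.

(b) Volume: 128,000 US gal × 3.785 L/gal = 484,480 L.
(b) Alkalinity to neutralize: (233 − 182) = 51 mg/L as CaCO₃ × 484,480 L = 24,710 g as CaCO₃.
(b) Equivalents of H⁺ required: 24,710 ÷ 50 g/eq = 494.2 eq = 494.2 mol NaHSO₄.
(b) Mass of NaHSO₄: 494.2 × 120.1 = 59,350 g.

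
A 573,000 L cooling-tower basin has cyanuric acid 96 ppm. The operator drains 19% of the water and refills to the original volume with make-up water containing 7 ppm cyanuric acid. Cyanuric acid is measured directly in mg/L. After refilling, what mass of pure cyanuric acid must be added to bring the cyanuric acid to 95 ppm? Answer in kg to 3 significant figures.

9.12 kg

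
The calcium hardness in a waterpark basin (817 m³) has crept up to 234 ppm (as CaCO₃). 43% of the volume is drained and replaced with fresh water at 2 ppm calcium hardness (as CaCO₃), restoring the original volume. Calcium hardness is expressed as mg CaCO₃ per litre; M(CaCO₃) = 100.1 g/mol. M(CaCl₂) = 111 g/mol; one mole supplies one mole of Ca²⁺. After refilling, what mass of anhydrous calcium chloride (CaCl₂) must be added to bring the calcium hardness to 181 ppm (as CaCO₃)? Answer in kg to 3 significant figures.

Volume: 817 m³ = 817,000 L.
After draining 43% and refilling: 234 × 0.57 + 2 × 0.43 = 134.24 ppm.
Deficit to target: 181 − 134.24 = 46.76 mg/L.
As CaCO₃: 46.76 mg/L × 817,000 L = 38,200 g; ÷ 100.1 = 381.6 mol Ca²⁺.
Mass: 381.6 × 111 = 42,360 g.

42.4 kg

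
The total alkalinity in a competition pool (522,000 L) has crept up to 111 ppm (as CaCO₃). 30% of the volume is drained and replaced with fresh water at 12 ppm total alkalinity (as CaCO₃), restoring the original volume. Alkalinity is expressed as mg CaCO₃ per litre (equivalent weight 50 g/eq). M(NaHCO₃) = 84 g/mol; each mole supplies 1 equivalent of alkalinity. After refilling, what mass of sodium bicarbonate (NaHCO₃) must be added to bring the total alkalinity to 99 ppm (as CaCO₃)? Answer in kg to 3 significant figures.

15.5 kg

After draining 30% and refilling: 111 × 0.70 + 12 × 0.30 = 81.3 ppm.
Deficit to target: 99 − 81.3 = 17.7 mg/L.
As CaCO₃: 17.7 mg/L × 522,000 L = 9239 g; ÷ 50 g/eq ÷ 1 = 184.8 mol NaHCO₃.
Mass: 184.8 × 84 = 15,520 g.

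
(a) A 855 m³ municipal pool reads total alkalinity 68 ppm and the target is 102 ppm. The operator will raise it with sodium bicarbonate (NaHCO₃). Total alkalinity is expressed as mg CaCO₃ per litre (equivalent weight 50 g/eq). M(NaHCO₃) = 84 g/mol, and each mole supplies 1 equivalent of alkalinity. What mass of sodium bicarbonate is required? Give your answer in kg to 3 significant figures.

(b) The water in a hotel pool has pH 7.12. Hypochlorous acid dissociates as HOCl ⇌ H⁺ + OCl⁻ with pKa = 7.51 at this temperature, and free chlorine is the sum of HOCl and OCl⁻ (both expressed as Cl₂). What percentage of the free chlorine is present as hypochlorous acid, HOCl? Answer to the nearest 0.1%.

(a) 48.8 kg; (b) 71.1%

(a) Volume: 855 m³ = 855,000 L.
(a) Alkalinity to add: (102 − 68) = 34 mg/L as CaCO₃ × 855,000 L = 29,070 g as CaCO₃.
(a) Equivalents: 29,070 g ÷ 50 g/eq = 581.4 eq.
(a) NaHCO₃ supplies 1 eq per mole → 581.4 mol.
(a) Mass: 581.4 mol × 84 g/mol = 48,840 g.

(b) [OCl⁻]/[HOCl] = 10^(pH − pKa) = 10^(7.12 − 7.51) = 10^-0.39 = 0.4074.
(b) Fraction as HOCl = 1 / (1 + 0.4074) = 0.7105.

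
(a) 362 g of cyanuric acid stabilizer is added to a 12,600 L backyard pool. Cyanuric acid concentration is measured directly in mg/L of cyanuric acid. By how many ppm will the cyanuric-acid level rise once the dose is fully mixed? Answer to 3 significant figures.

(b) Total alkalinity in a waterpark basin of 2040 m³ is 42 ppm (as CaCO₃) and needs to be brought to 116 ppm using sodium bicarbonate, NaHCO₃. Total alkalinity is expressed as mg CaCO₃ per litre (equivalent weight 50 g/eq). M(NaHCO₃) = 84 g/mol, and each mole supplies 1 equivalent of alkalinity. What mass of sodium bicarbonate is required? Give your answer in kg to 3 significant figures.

(a) 28.7 ppm; (b) 254 kg

(a) Rise: 362 g / 12,600 L × 1000 = 28.73 mg/L.

(b) Volume: 2040 m³ = 2,040,000 L.
(b) Alkalinity to add: (116 − 42) = 74 mg/L as CaCO₃ × 2,040,000 L = 151,000 g as CaCO₃.
(b) Equivalents: 151,000 g ÷ 50 g/eq = 3019 eq.
(b) NaHCO₃ supplies 1 eq per mole → 3019 mol.
(b) Mass: 3019 mol × 84 g/mol = 253,600 g.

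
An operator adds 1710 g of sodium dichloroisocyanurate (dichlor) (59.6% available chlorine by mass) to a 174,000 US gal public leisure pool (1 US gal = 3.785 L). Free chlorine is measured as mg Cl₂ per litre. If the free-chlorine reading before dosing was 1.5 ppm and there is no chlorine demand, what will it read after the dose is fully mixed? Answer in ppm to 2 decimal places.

3.05 ppm

Volume: 174,000 US gal × 3.785 L/gal = 658,590 L.
Available chlorine delivered: 1710 g × 0.596 = 1019 g as Cl₂.
Concentration rise: 1019 g / 658,590 L = 1.547 mg/L = 1.55 ppm.
Final FC: 1.5 + 1.55 = 3.05 ppm.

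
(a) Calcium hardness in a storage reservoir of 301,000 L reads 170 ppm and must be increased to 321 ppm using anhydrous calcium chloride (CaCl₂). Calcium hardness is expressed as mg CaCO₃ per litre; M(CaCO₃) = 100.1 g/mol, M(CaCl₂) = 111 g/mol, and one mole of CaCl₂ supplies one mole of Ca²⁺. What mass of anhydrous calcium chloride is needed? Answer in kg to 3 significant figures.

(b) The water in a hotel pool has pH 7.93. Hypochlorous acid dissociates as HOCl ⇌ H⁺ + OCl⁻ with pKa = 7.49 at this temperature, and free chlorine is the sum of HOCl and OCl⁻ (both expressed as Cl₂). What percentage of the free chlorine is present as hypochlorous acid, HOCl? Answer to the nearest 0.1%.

(a) 50.4 kg; (b) 26.6%

(a) Hardness to add: (321 − 170) = 151 mg/L as CaCO₃ × 301,000 L = 45,450 g as CaCO₃.
(a) Moles of Ca²⁺ (1 mol Ca²⁺ ≡ 1 mol CaCO₃): 45,450 / 100.1 g/mol = 454.1 mol.
(a) Mass of CaCl₂: 454.1 × 111 = 50,400 g.

(b) [OCl⁻]/[HOCl] = 10^(pH − pKa) = 10^(7.93 − 7.49) = 10^0.44 = 2.754.
(b) Fraction as HOCl = 1 / (1 + 2.754) = 0.2664.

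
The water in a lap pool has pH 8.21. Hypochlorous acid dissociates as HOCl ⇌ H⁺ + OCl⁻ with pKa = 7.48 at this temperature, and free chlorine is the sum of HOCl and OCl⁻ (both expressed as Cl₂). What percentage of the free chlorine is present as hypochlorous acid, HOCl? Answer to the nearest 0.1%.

15.7%

[OCl⁻]/[HOCl] = 10^(pH − pKa) = 10^(8.21 − 7.48) = 10^0.73 = 5.37.
Fraction as HOCl = 1 / (1 + 5.37) = 0.157.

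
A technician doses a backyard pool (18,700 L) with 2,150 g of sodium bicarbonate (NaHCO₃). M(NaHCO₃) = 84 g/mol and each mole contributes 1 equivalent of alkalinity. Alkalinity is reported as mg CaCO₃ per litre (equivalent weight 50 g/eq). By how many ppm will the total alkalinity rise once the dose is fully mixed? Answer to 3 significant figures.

68.4 ppm

Moles of NaHCO₃: 2,150 g ÷ 84 g/mol = 25.6 mol → 25.6 eq of alkalinity.
As CaCO₃: 25.6 eq × 50 g/eq = 1280 g.
Rise: 1280 g / 18,700 L × 1000 = 68.44 mg/L.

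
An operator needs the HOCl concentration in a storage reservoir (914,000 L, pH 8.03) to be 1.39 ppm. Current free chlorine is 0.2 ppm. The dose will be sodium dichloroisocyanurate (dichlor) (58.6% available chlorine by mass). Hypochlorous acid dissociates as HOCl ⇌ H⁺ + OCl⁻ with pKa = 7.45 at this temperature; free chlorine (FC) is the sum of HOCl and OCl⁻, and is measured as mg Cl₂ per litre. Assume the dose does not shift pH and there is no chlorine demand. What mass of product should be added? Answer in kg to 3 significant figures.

10.1 kg

[OCl⁻]/[HOCl] = 10^(pH − pKa) = 10^(8.03 − 7.45) = 3.802; fraction as HOCl = 1/(1 + 3.802) = 0.2083.
Free chlorine required for 1.39 ppm HOCl: 1.39 / 0.2083 = 6.675 ppm.
FC to add: 6.675 − 0.2 = 6.475 mg/L as Cl₂.
Cl₂ equivalent: 6.475 mg/L × 914,000 L = 5918 g.
Product at 58.6% available Cl: 5918 / 0.586 = 10,100 g.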